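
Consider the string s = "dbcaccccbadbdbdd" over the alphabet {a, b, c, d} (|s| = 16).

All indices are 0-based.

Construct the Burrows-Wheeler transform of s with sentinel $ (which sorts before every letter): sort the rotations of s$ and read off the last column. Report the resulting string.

dcbcdddbcccad$abb

rank  rotation           last
    0  $dbcaccccbadbdbdd  d
    1  accccbadbdbdd$dbc  c
    2  adbdbdd$dbcaccccb  b
    3  badbdbdd$dbcacccc  c
    4  bcaccccbadbdbdd$d  d
    5  bdbdd$dbcaccccbad  d
    6  bdd$dbcaccccbadbd  d
    7  caccccbadbdbdd$db  b
    8  cbadbdbdd$dbcaccc  c
    9  ccbadbdbdd$dbcacc  c
   10  cccbadbdbdd$dbcac  c
   11  ccccbadbdbdd$dbca  a
   12  d$dbcaccccbadbdbd  d
   13  dbcaccccbadbdbdd$  $
   14  dbdbdd$dbcaccccba  a
   15  dbdd$dbcaccccbadb  b
   16  dd$dbcaccccbadbdb  b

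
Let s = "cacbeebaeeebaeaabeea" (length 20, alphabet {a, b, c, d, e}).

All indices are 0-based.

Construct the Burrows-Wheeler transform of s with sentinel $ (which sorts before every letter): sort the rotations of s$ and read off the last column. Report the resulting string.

rank  rotation               last
    0  $cacbeebaeeebaeaabeea  a
    1  a$cacbeebaeeebaeaabee  e
    2  aabeea$cacbeebaeeebae  e
    3  abeea$cacbeebaeeebaea  a
    4  acbeebaeeebaeaabeea$c  c
    5  aeaabeea$cacbeebaeeeb  b
    6  aeeebaeaabeea$cacbeeb  b
    7  baeaabeea$cacbeebaeee  e
    8  baeeebaeaabeea$cacbee  e
    9  beea$cacbeebaeeebaeaa  a
   10  beebaeeebaeaabeea$cac  c
   11  cacbeebaeeebaeaabeea$  $
   12  cbeebaeeebaeaabeea$ca  a
   13  ea$cacbeebaeeebaeaabe  e
   14  eaabeea$cacbeebaeeeba  a
   15  ebaeaabeea$cacbeebaee  e
   16  ebaeeebaeaabeea$cacbe  e
   17  eea$cacbeebaeeebaeaab  b
   18  eebaeaabeea$cacbeebae  e
   19  eebaeeebaeaabeea$cacb  b
   20  eeebaeaabeea$cacbeeba  a

aeeacbbeeac$aeaeebeba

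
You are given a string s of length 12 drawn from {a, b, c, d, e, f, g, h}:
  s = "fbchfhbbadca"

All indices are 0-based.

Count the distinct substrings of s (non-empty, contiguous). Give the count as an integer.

sorted suffixes:
  #0 SA[0]=11  'a'
  #1 SA[1]=8  'adca'
  #2 SA[2]=7  'badca'
  #3 SA[3]=6  'bbadca'
  #4 SA[4]=1  'bchfhbbadca'
  #5 SA[5]=10  'ca'
  #6 SA[6]=2  'chfhbbadca'
  #7 SA[7]=9  'dca'
  #8 SA[8]=0  'fbchfhbbadca'
  #9 SA[9]=4  'fhbbadca'
  #10 SA[10]=5  'hbbadca'
  #11 SA[11]=3  'hfhbbadca'

SA = [11, 8, 7, 6, 1, 10, 2, 9, 0, 4, 5, 3]
rank  pair      lcp
   1  s[11:],s[8:]  1  'a'
   2  s[8:],s[7:]  0  ''
   3  s[7:],s[6:]  1  'b'
   4  s[6:],s[1:]  1  'b'
   5  s[1:],s[10:]  0  ''
   6  s[10:],s[2:]  1  'c'
   7  s[2:],s[9:]  0  ''
   8  s[9:],s[0:]  0  ''
   9  s[0:],s[4:]  1  'f'
  10  s[4:],s[5:]  0  ''
  11  s[5:],s[3:]  1  'h'

n(n+1)/2 = 12·13/2 = 78
Σ LCP = 0 + 1 + 0 + 1 + 1 + 0 + 1 + 0 + 0 + 1 + 0 + 1 = 6
distinct = 78 − 6 = 72

72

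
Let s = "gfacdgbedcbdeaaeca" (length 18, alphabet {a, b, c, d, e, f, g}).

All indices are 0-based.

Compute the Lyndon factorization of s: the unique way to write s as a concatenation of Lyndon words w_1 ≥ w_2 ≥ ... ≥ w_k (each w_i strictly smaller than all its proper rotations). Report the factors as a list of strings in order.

["g", "f", "acdgbedcbde", "aaec", "a"]

emit factor 1: 'g' (i=0, period=1)
emit factor 2: 'f' (i=1, period=1)
emit factor 3: 'acdgbedcbde' (i=2, period=11)
emit factor 4: 'aaec' (i=13, period=4)
emit factor 5: 'a' (i=17, period=1)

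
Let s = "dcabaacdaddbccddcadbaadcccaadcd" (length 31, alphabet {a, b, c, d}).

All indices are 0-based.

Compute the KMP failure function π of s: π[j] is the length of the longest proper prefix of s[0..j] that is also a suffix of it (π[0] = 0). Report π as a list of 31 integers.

[0, 0, 0, 0, 0, 0, 0, 1, 0, 1, 1, 0, 0, 0, 1, 1, 2, 3, 1, 0, 0, 0, 1, 2, 0, 0, 0, 0, 1, 2, 1]

π[0] = 0
j=1 s[j]='c': π[1]=0 (border '')
j=2 s[j]='a': π[2]=0 (border '')
j=3 s[j]='b': π[3]=0 (border '')
j=4 s[j]='a': π[4]=0 (border '')
j=5 s[j]='a': π[5]=0 (border '')
j=6 s[j]='c': π[6]=0 (border '')
j=7 s[j]='d': π[7]=1 (border 'd')
j=8 s[j]='a': k: 1→0; π[8]=0 (border '')
j=9 s[j]='d': π[9]=1 (border 'd')
j=10 s[j]='d': k: 1→0; π[10]=1 (border 'd')
j=11 s[j]='b': k: 1→0; π[11]=0 (border '')
j=12 s[j]='c': π[12]=0 (border '')
j=13 s[j]='c': π[13]=0 (border '')
j=14 s[j]='d': π[14]=1 (border 'd')
j=15 s[j]='d': k: 1→0; π[15]=1 (border 'd')
j=16 s[j]='c': π[16]=2 (border 'dc')
j=17 s[j]='a': π[17]=3 (border 'dca')
j=18 s[j]='d': k: 3→0; π[18]=1 (border 'd')
j=19 s[j]='b': k: 1→0; π[19]=0 (border '')
j=20 s[j]='a': π[20]=0 (border '')
j=21 s[j]='a': π[21]=0 (border '')
j=22 s[j]='d': π[22]=1 (border 'd')
j=23 s[j]='c': π[23]=2 (border 'dc')
j=24 s[j]='c': k: 2→0; π[24]=0 (border '')
j=25 s[j]='c': π[25]=0 (border '')
j=26 s[j]='a': π[26]=0 (border '')
j=27 s[j]='a': π[27]=0 (border '')
j=28 s[j]='d': π[28]=1 (border 'd')
j=29 s[j]='c': π[29]=2 (border 'dc')
j=30 s[j]='d': k: 2→0; π[30]=1 (border 'd')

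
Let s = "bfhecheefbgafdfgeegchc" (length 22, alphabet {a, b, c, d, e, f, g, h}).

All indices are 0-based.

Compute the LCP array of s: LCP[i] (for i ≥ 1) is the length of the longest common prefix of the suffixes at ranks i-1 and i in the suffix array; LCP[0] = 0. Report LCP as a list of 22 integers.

[0, 0, 1, 0, 1, 2, 0, 0, 1, 2, 1, 1, 0, 1, 1, 1, 0, 1, 1, 0, 1, 2]

rank→(start, suffix):
  0 → (11, 'afdfgeegchc')
  1 → (0, 'bfhecheefbgafdfgeegchc')
  2 → (9, 'bgafdfgeegchc')
  3 → (21, 'c')
  4 → (19, 'chc')
  5 → (4, 'cheefbgafdfgeegchc')
  6 → (13, 'dfgeegchc')
  7 → (3, 'echeefbgafdfgeegchc')
  8 → (6, 'eefbgafdfgeegchc')
  9 → (16, 'eegchc')
  10 → (7, 'efbgafdfgeegchc')
  11 → (17, 'egchc')
  12 → (8, 'fbgafdfgeegchc')
  13 → (12, 'fdfgeegchc')
  14 → (14, 'fgeegchc')
  15 → (1, 'fhecheefbgafdfgeegchc')
  16 → (10, 'gafdfgeegchc')
  17 → (18, 'gchc')
  18 → (15, 'geegchc')
  19 → (20, 'hc')
  20 → (2, 'hecheefbgafdfgeegchc')
  21 → (5, 'heefbgafdfgeegchc')

SA = [11, 0, 9, 21, 19, 4, 13, 3, 6, 16, 7, 17, 8, 12, 14, 1, 10, 18, 15, 20, 2, 5]
i: (SA[i-1],SA[i]) lcp shared
  1: (11,0) 0 ''
  2: (0,9) 1 'b'
  3: (9,21) 0 ''
  4: (21,19) 1 'c'
  5: (19,4) 2 'ch'
  6: (4,13) 0 ''
  7: (13,3) 0 ''
  8: (3,6) 1 'e'
  9: (6,16) 2 'ee'
  10: (16,7) 1 'e'
  11: (7,17) 1 'e'
  12: (17,8) 0 ''
  13: (8,12) 1 'f'
  14: (12,14) 1 'f'
  15: (14,1) 1 'f'
  16: (1,10) 0 ''
  17: (10,18) 1 'g'
  18: (18,15) 1 'g'
  19: (15,20) 0 ''
  20: (20,2) 1 'h'
  21: (2,5) 2 'he'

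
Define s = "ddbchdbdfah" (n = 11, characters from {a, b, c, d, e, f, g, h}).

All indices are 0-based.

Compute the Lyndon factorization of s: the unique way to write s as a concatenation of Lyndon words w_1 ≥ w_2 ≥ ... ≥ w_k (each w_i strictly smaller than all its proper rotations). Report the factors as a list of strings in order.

["d", "d", "bchdbdf", "ah"]

emit factor 1: 'd' (i=0, period=1)
emit factor 2: 'd' (i=1, period=1)
emit factor 3: 'bchdbdf' (i=2, period=7)
emit factor 4: 'ah' (i=9, period=2)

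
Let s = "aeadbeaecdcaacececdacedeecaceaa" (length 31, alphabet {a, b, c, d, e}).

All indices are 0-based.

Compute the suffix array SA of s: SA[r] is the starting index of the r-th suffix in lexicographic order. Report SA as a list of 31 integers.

sorted suffixes:
  #0 SA[0]=30  'a'
  #1 SA[1]=29  'aa'
  #2 SA[2]=11  'aacececdacedeecaceaa'
  #3 SA[3]=26  'aceaa'
  #4 SA[4]=12  'acececdacedeecaceaa'
  #5 SA[5]=19  'acedeecaceaa'
  #6 SA[6]=2  'adbeaecdcaacececdacedeecaceaa'
  #7 SA[7]=0  'aeadbeaecdcaacececdacedeecaceaa'
  #8 SA[8]=6  'aecdcaacececdacedeecaceaa'
  #9 SA[9]=4  'beaecdcaacececdacedeecaceaa'
  #10 SA[10]=10  'caacececdacedeecaceaa'
  #11 SA[11]=25  'caceaa'
  #12 SA[12]=17  'cdacedeecaceaa'
  #13 SA[13]=8  'cdcaacececdacedeecaceaa'
  #14 SA[14]=27  'ceaa'
  #15 SA[15]=15  'cecdacedeecaceaa'
  #16 SA[16]=13  'cececdacedeecaceaa'
  #17 SA[17]=20  'cedeecaceaa'
  #18 SA[18]=18  'dacedeecaceaa'
  #19 SA[19]=3  'dbeaecdcaacececdacedeecaceaa'
  #20 SA[20]=9  'dcaacececdacedeecaceaa'
  #21 SA[21]=22  'deecaceaa'
  #22 SA[22]=28  'eaa'
  #23 SA[23]=1  'eadbeaecdcaacececdacedeecaceaa'
  #24 SA[24]=5  'eaecdcaacececdacedeecaceaa'
  #25 SA[25]=24  'ecaceaa'
  #26 SA[26]=16  'ecdacedeecaceaa'
  #27 SA[27]=7  'ecdcaacececdacedeecaceaa'
  #28 SA[28]=14  'ececdacedeecaceaa'
  #29 SA[29]=21  'edeecaceaa'
  #30 SA[30]=23  'eecaceaa'

[30, 29, 11, 26, 12, 19, 2, 0, 6, 4, 10, 25, 17, 8, 27, 15, 13, 20, 18, 3, 9, 22, 28, 1, 5, 24, 16, 7, 14, 21, 23]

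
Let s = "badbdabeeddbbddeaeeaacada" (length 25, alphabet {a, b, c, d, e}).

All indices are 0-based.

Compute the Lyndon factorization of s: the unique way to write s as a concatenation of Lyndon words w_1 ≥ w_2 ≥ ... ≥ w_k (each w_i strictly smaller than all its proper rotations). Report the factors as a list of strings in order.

["b", "adbd", "abeeddbbddeaee", "aacad", "a"]

emit factor 1: 'b' (i=0, period=1)
emit factor 2: 'adbd' (i=1, period=4)
emit factor 3: 'abeeddbbddeaee' (i=5, period=14)
emit factor 4: 'aacad' (i=19, period=5)
emit factor 5: 'a' (i=24, period=1)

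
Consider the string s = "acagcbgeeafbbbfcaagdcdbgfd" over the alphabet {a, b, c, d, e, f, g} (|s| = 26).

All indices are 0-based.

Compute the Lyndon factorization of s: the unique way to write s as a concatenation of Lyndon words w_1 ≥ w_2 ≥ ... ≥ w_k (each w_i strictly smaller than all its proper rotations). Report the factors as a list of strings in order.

["acagcbgeeafbbbfc", "aagdcdbgfd"]

emit factor 1: 'acagcbgeeafbbbfc' (i=0, period=16)
emit factor 2: 'aagdcdbgfd' (i=16, period=10)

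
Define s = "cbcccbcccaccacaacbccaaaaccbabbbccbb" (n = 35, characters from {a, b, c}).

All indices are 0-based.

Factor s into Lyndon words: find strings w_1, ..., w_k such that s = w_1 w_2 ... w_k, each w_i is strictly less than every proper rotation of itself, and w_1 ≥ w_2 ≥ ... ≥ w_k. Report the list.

emit factor 1: 'c' (i=0, period=1)
emit factor 2: 'bccc' (i=1, period=4)
emit factor 3: 'bccc' (i=5, period=4)
emit factor 4: 'acc' (i=9, period=3)
emit factor 5: 'ac' (i=12, period=2)
emit factor 6: 'aacbcc' (i=14, period=6)
emit factor 7: 'aaaaccbabbbccbb' (i=20, period=15)

["c", "bccc", "bccc", "acc", "ac", "aacbcc", "aaaaccbabbbccbb"]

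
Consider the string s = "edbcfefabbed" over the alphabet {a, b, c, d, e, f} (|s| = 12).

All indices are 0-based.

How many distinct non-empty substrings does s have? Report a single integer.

sorted suffixes:
  #0 SA[0]=7  'abbed'
  #1 SA[1]=8  'bbed'
  #2 SA[2]=2  'bcfefabbed'
  #3 SA[3]=9  'bed'
  #4 SA[4]=3  'cfefabbed'
  #5 SA[5]=11  'd'
  #6 SA[6]=1  'dbcfefabbed'
  #7 SA[7]=10  'ed'
  #8 SA[8]=0  'edbcfefabbed'
  #9 SA[9]=5  'efabbed'
  #10 SA[10]=6  'fabbed'
  #11 SA[11]=4  'fefabbed'

SA = [7, 8, 2, 9, 3, 11, 1, 10, 0, 5, 6, 4]
[i] adj suffixes → lcp
  [1] 7/8 → 0 ('')
  [2] 8/2 → 1 ('b')
  [3] 2/9 → 1 ('b')
  [4] 9/3 → 0 ('')
  [5] 3/11 → 0 ('')
  [6] 11/1 → 1 ('d')
  [7] 1/10 → 0 ('')
  [8] 10/0 → 2 ('ed')
  [9] 0/5 → 1 ('e')
  [10] 5/6 → 0 ('')
  [11] 6/4 → 1 ('f')

n(n+1)/2 = 12·13/2 = 78
Σ LCP = 0 + 0 + 1 + 1 + 0 + 0 + 1 + 0 + 2 + 1 + 0 + 1 = 7
distinct = 78 − 7 = 71

71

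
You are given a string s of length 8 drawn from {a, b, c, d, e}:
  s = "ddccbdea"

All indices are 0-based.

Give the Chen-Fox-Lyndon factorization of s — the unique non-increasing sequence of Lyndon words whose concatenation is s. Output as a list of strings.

emit factor 1: 'd' (i=0, period=1)
emit factor 2: 'd' (i=1, period=1)
emit factor 3: 'c' (i=2, period=1)
emit factor 4: 'c' (i=3, period=1)
emit factor 5: 'bde' (i=4, period=3)
emit factor 6: 'a' (i=7, period=1)

["d", "d", "c", "c", "bde", "a"]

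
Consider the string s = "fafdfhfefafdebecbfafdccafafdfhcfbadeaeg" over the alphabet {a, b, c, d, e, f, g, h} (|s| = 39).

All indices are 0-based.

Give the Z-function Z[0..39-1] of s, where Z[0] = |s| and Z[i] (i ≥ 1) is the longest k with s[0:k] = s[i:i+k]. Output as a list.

Z[0]=39
i=1: i≥r, start 0; Z[1]=0
i=2: i≥r, start 0; Z[2]=1 grow→box=[2,3)
i=3: i≥r, start 0; Z[3]=0
i=4: i≥r, start 0; Z[4]=1 grow→box=[4,5)
i=5: i≥r, start 0; Z[5]=0
i=6: i≥r, start 0; Z[6]=1 grow→box=[6,7)
i=7: i≥r, start 0; Z[7]=0
i=8: i≥r, start 0; Z[8]=4 grow→box=[8,12)
i=9: min(r-i=3, Z[1]=0)=0; Z[9]=0
i=10: min(r-i=2, Z[2]=1)=1; Z[10]=1
i=11: min(r-i=1, Z[3]=0)=0; Z[11]=0
i=12: i≥r, start 0; Z[12]=0
i=13: i≥r, start 0; Z[13]=0
i=14: i≥r, start 0; Z[14]=0
i=15: i≥r, start 0; Z[15]=0
i=16: i≥r, start 0; Z[16]=0
i=17: i≥r, start 0; Z[17]=4 grow→box=[17,21)
i=18: min(r-i=3, Z[1]=0)=0; Z[18]=0
i=19: min(r-i=2, Z[2]=1)=1; Z[19]=1
i=20: min(r-i=1, Z[3]=0)=0; Z[20]=0
i=21: i≥r, start 0; Z[21]=0
i=22: i≥r, start 0; Z[22]=0
i=23: i≥r, start 0; Z[23]=0
i=24: i≥r, start 0; Z[24]=6 grow→box=[24,30)
i=25: min(r-i=5, Z[1]=0)=0; Z[25]=0
i=26: min(r-i=4, Z[2]=1)=1; Z[26]=1
i=27: min(r-i=3, Z[3]=0)=0; Z[27]=0
i=28: min(r-i=2, Z[4]=1)=1; Z[28]=1
i=29: min(r-i=1, Z[5]=0)=0; Z[29]=0
i=30: i≥r, start 0; Z[30]=0
i=31: i≥r, start 0; Z[31]=1 grow→box=[31,32)
i=32: i≥r, start 0; Z[32]=0
i=33: i≥r, start 0; Z[33]=0
i=34: i≥r, start 0; Z[34]=0
i=35: i≥r, start 0; Z[35]=0
i=36: i≥r, start 0; Z[36]=0
i=37: i≥r, start 0; Z[37]=0
i=38: i≥r, start 0; Z[38]=0

[39, 0, 1, 0, 1, 0, 1, 0, 4, 0, 1, 0, 0, 0, 0, 0, 0, 4, 0, 1, 0, 0, 0, 0, 6, 0, 1, 0, 1, 0, 0, 1, 0, 0, 0, 0, 0, 0, 0]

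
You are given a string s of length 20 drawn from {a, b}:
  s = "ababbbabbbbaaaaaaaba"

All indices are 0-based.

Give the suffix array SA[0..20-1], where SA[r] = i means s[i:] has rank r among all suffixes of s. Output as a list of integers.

rank | idx | suffix
   0 |  19 | a
   1 |  11 | aaaaaaaba
   2 |  12 | aaaaaaba
   3 |  13 | aaaaaba
   4 |  14 | aaaaba
   5 |  15 | aaaba
   6 |  16 | aaba
   7 |  17 | aba
   8 |   0 | ababbbabbbbaaaaaaaba
   9 |   2 | abbbabbbbaaaaaaaba
  10 |   6 | abbbbaaaaaaaba
  11 |  18 | ba
  12 |  10 | baaaaaaaba
  13 |   1 | babbbabbbbaaaaaaaba
  14 |   5 | babbbbaaaaaaaba
  15 |   9 | bbaaaaaaaba
  16 |   4 | bbabbbbaaaaaaaba
  17 |   8 | bbbaaaaaaaba
  18 |   3 | bbbabbbbaaaaaaaba
  19 |   7 | bbbbaaaaaaaba

[19, 11, 12, 13, 14, 15, 16, 17, 0, 2, 6, 18, 10, 1, 5, 9, 4, 8, 3, 7]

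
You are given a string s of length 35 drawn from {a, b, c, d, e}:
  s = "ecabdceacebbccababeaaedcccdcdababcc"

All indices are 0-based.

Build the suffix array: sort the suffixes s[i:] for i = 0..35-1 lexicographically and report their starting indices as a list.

rank→(start, suffix):
  0 → (19, 'aaedcccdcdababcc')
  1 → (29, 'ababcc')
  2 → (14, 'ababeaaedcccdcdababcc')
  3 → (31, 'abcc')
  4 → (2, 'abdceacebbccababeaaedcccdcdababcc')
  5 → (16, 'abeaaedcccdcdababcc')
  6 → (7, 'acebbccababeaaedcccdcdababcc')
  7 → (20, 'aedcccdcdababcc')
  8 → (30, 'babcc')
  9 → (15, 'babeaaedcccdcdababcc')
  10 → (10, 'bbccababeaaedcccdcdababcc')
  11 → (32, 'bcc')
  12 → (11, 'bccababeaaedcccdcdababcc')
  13 → (3, 'bdceacebbccababeaaedcccdcdababcc')
  14 → (17, 'beaaedcccdcdababcc')
  15 → (34, 'c')
  16 → (13, 'cababeaaedcccdcdababcc')
  17 → (1, 'cabdceacebbccababeaaedcccdcdababcc')
  18 → (33, 'cc')
  19 → (12, 'ccababeaaedcccdcdababcc')
  20 → (23, 'cccdcdababcc')
  21 → (24, 'ccdcdababcc')
  22 → (27, 'cdababcc')
  23 → (25, 'cdcdababcc')
  24 → (5, 'ceacebbccababeaaedcccdcdababcc')
  25 → (8, 'cebbccababeaaedcccdcdababcc')
  26 → (28, 'dababcc')
  27 → (22, 'dcccdcdababcc')
  28 → (26, 'dcdababcc')
  29 → (4, 'dceacebbccababeaaedcccdcdababcc')
  30 → (18, 'eaaedcccdcdababcc')
  31 → (6, 'eacebbccababeaaedcccdcdababcc')
  32 → (9, 'ebbccababeaaedcccdcdababcc')
  33 → (0, 'ecabdceacebbccababeaaedcccdcdababcc')
  34 → (21, 'edcccdcdababcc')

[19, 29, 14, 31, 2, 16, 7, 20, 30, 15, 10, 32, 11, 3, 17, 34, 13, 1, 33, 12, 23, 24, 27, 25, 5, 8, 28, 22, 26, 4, 18, 6, 9, 0, 21]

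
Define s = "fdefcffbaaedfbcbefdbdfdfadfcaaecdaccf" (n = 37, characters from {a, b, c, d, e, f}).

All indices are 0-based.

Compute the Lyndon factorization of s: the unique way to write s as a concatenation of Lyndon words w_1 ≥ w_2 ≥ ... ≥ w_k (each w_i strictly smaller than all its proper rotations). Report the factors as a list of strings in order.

["f", "def", "cff", "b", "aaedfbcbefdbdfdfadfc", "aaecdaccf"]

emit factor 1: 'f' (i=0, period=1)
emit factor 2: 'def' (i=1, period=3)
emit factor 3: 'cff' (i=4, period=3)
emit factor 4: 'b' (i=7, period=1)
emit factor 5: 'aaedfbcbefdbdfdfadfc' (i=8, period=20)
emit factor 6: 'aaecdaccf' (i=28, period=9)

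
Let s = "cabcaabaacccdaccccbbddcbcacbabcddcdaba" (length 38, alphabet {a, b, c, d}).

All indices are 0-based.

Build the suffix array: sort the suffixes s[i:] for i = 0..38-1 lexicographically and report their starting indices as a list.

[37, 4, 7, 35, 5, 1, 28, 25, 13, 8, 36, 6, 27, 18, 2, 23, 29, 19, 3, 0, 24, 26, 17, 22, 16, 15, 14, 9, 10, 33, 11, 30, 34, 12, 21, 32, 20, 31]

rank | idx | suffix
   0 |  37 | a
   1 |   4 | aabaacccdaccccbbddcbcacbabcddcdaba
   2 |   7 | aacccdaccccbbddcbcacbabcddcdaba
   3 |  35 | aba
   4 |   5 | abaacccdaccccbbddcbcacbabcddcdaba
   5 |   1 | abcaabaacccdaccccbbddcbcacbabcddcdaba
   6 |  28 | abcddcdaba
   7 |  25 | acbabcddcdaba
   8 |  13 | accccbbddcbcacbabcddcdaba
   9 |   8 | acccdaccccbbddcbcacbabcddcdaba
  10 |  36 | ba
  11 |   6 | baacccdaccccbbddcbcacbabcddcdaba
  12 |  27 | babcddcdaba
  13 |  18 | bbddcbcacbabcddcdaba
  14 |   2 | bcaabaacccdaccccbbddcbcacbabcddcdaba
  15 |  23 | bcacbabcddcdaba
  16 |  29 | bcddcdaba
  17 |  19 | bddcbcacbabcddcdaba
  18 |   3 | caabaacccdaccccbbddcbcacbabcddcdaba
  19 |   0 | cabcaabaacccdaccccbbddcbcacbabcddcdaba
  20 |  24 | cacbabcddcdaba
  21 |  26 | cbabcddcdaba
  22 |  17 | cbbddcbcacbabcddcdaba
  23 |  22 | cbcacbabcddcdaba
  24 |  16 | ccbbddcbcacbabcddcdaba
  25 |  15 | cccbbddcbcacbabcddcdaba
  26 |  14 | ccccbbddcbcacbabcddcdaba
  27 |   9 | cccdaccccbbddcbcacbabcddcdaba
  28 |  10 | ccdaccccbbddcbcacbabcddcdaba
  29 |  33 | cdaba
  30 |  11 | cdaccccbbddcbcacbabcddcdaba
  31 |  30 | cddcdaba
  32 |  34 | daba
  33 |  12 | daccccbbddcbcacbabcddcdaba
  34 |  21 | dcbcacbabcddcdaba
  35 |  32 | dcdaba
  36 |  20 | ddcbcacbabcddcdaba
  37 |  31 | ddcdaba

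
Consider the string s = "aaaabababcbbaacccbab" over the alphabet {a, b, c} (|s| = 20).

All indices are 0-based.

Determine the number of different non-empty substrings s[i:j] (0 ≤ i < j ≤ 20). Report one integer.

177

rank | idx | suffix
   0 |   0 | aaaabababcbbaacccbab
   1 |   1 | aaabababcbbaacccbab
   2 |   2 | aabababcbbaacccbab
   3 |  12 | aacccbab
   4 |  18 | ab
   5 |   3 | abababcbbaacccbab
   6 |   5 | ababcbbaacccbab
   7 |   7 | abcbbaacccbab
   8 |  13 | acccbab
   9 |  19 | b
  10 |  11 | baacccbab
  11 |  17 | bab
  12 |   4 | bababcbbaacccbab
  13 |   6 | babcbbaacccbab
  14 |  10 | bbaacccbab
  15 |   8 | bcbbaacccbab
  16 |  16 | cbab
  17 |   9 | cbbaacccbab
  18 |  15 | ccbab
  19 |  14 | cccbab

SA = [0, 1, 2, 12, 18, 3, 5, 7, 13, 19, 11, 17, 4, 6, 10, 8, 16, 9, 15, 14]
i: (SA[i-1],SA[i]) lcp shared
  1: (0,1) 3 'aaa'
  2: (1,2) 2 'aa'
  3: (2,12) 2 'aa'
  4: (12,18) 1 'a'
  5: (18,3) 2 'ab'
  6: (3,5) 4 'abab'
  7: (5,7) 2 'ab'
  8: (7,13) 1 'a'
  9: (13,19) 0 ''
  10: (19,11) 1 'b'
  11: (11,17) 2 'ba'
  12: (17,4) 3 'bab'
  13: (4,6) 3 'bab'
  14: (6,10) 1 'b'
  15: (10,8) 1 'b'
  16: (8,16) 0 ''
  17: (16,9) 2 'cb'
  18: (9,15) 1 'c'
  19: (15,14) 2 'cc'

n(n+1)/2 = 20·21/2 = 210
Σ LCP = 0 + 3 + 2 + 2 + 1 + 2 + 4 + 2 + 1 + 0 + 1 + 2 + 3 + 3 + 1 + 1 + 0 + 2 + 1 + 2 = 33
distinct = 210 − 33 = 177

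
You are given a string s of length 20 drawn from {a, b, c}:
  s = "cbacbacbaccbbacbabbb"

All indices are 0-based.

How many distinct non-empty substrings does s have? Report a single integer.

rank | idx | suffix
   0 |  16 | abbb
   1 |  13 | acbabbb
   2 |   2 | acbacbaccbbacbabbb
   3 |   5 | acbaccbbacbabbb
   4 |   8 | accbbacbabbb
   5 |  19 | b
   6 |  15 | babbb
   7 |  12 | bacbabbb
   8 |   1 | bacbacbaccbbacbabbb
   9 |   4 | bacbaccbbacbabbb
  10 |   7 | baccbbacbabbb
  11 |  18 | bb
  12 |  11 | bbacbabbb
  13 |  17 | bbb
  14 |  14 | cbabbb
  15 |   0 | cbacbacbaccbbacbabbb
  16 |   3 | cbacbaccbbacbabbb
  17 |   6 | cbaccbbacbabbb
  18 |  10 | cbbacbabbb
  19 |   9 | ccbbacbabbb

SA = [16, 13, 2, 5, 8, 19, 15, 12, 1, 4, 7, 18, 11, 17, 14, 0, 3, 6, 10, 9]
i: (SA[i-1],SA[i]) lcp shared
  1: (16,13) 1 'a'
  2: (13,2) 4 'acba'
  3: (2,5) 5 'acbac'
  4: (5,8) 2 'ac'
  5: (8,19) 0 ''
  6: (19,15) 1 'b'
  7: (15,12) 2 'ba'
  8: (12,1) 5 'bacba'
  9: (1,4) 6 'bacbac'
  10: (4,7) 3 'bac'
  11: (7,18) 1 'b'
  12: (18,11) 2 'bb'
  13: (11,17) 2 'bb'
  14: (17,14) 0 ''
  15: (14,0) 3 'cba'
  16: (0,3) 7 'cbacbac'
  17: (3,6) 4 'cbac'
  18: (6,10) 2 'cb'
  19: (10,9) 1 'c'

n(n+1)/2 = 20·21/2 = 210
Σ LCP = 0 + 1 + 4 + 5 + 2 + 0 + 1 + 2 + 5 + 6 + 3 + 1 + 2 + 2 + 0 + 3 + 7 + 4 + 2 + 1 = 51
distinct = 210 − 51 = 159

159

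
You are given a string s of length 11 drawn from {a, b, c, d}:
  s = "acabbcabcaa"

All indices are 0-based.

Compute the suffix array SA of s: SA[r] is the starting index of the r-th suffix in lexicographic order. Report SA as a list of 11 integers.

[10, 9, 2, 6, 0, 3, 7, 4, 8, 1, 5]

rank→(start, suffix):
  0 → (10, 'a')
  1 → (9, 'aa')
  2 → (2, 'abbcabcaa')
  3 → (6, 'abcaa')
  4 → (0, 'acabbcabcaa')
  5 → (3, 'bbcabcaa')
  6 → (7, 'bcaa')
  7 → (4, 'bcabcaa')
  8 → (8, 'caa')
  9 → (1, 'cabbcabcaa')
  10 → (5, 'cabcaa')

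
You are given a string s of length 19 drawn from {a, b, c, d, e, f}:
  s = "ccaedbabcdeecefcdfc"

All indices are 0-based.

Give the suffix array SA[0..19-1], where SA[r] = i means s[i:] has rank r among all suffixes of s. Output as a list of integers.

[6, 2, 5, 7, 18, 1, 0, 8, 15, 12, 4, 9, 16, 11, 3, 10, 13, 17, 14]

sorted suffixes:
  #0 SA[0]=6  'abcdeecefcdfc'
  #1 SA[1]=2  'aedbabcdeecefcdfc'
  #2 SA[2]=5  'babcdeecefcdfc'
  #3 SA[3]=7  'bcdeecefcdfc'
  #4 SA[4]=18  'c'
  #5 SA[5]=1  'caedbabcdeecefcdfc'
  #6 SA[6]=0  'ccaedbabcdeecefcdfc'
  #7 SA[7]=8  'cdeecefcdfc'
  #8 SA[8]=15  'cdfc'
  #9 SA[9]=12  'cefcdfc'
  #10 SA[10]=4  'dbabcdeecefcdfc'
  #11 SA[11]=9  'deecefcdfc'
  #12 SA[12]=16  'dfc'
  #13 SA[13]=11  'ecefcdfc'
  #14 SA[14]=3  'edbabcdeecefcdfc'
  #15 SA[15]=10  'eecefcdfc'
  #16 SA[16]=13  'efcdfc'
  #17 SA[17]=17  'fc'
  #18 SA[18]=14  'fcdfc'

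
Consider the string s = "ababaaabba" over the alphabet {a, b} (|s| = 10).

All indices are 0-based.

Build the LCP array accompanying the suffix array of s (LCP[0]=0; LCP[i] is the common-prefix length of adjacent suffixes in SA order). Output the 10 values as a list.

[0, 1, 2, 1, 3, 2, 0, 2, 2, 1]

rank→(start, suffix):
  0 → (9, 'a')
  1 → (4, 'aaabba')
  2 → (5, 'aabba')
  3 → (2, 'abaaabba')
  4 → (0, 'ababaaabba')
  5 → (6, 'abba')
  6 → (8, 'ba')
  7 → (3, 'baaabba')
  8 → (1, 'babaaabba')
  9 → (7, 'bba')

SA = [9, 4, 5, 2, 0, 6, 8, 3, 1, 7]
i: (SA[i-1],SA[i]) lcp shared
  1: (9,4) 1 'a'
  2: (4,5) 2 'aa'
  3: (5,2) 1 'a'
  4: (2,0) 3 'aba'
  5: (0,6) 2 'ab'
  6: (6,8) 0 ''
  7: (8,3) 2 'ba'
  8: (3,1) 2 'ba'
  9: (1,7) 1 'b'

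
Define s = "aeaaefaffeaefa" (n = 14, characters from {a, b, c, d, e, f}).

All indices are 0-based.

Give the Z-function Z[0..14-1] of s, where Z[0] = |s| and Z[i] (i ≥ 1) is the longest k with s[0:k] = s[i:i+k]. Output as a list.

[14, 0, 1, 2, 0, 0, 1, 0, 0, 0, 2, 0, 0, 1]

Z[0]=14
i=1: outside box; Z[1]=0
i=2: outside box; Z[2]=1 extend→box=[2,3)
i=3: outside box; Z[3]=2 extend→box=[3,5)
i=4: min(r-i=1, Z[1]=0)=0; Z[4]=0
i=5: outside box; Z[5]=0
i=6: outside box; Z[6]=1 extend→box=[6,7)
i=7: outside box; Z[7]=0
i=8: outside box; Z[8]=0
i=9: outside box; Z[9]=0
i=10: outside box; Z[10]=2 extend→box=[10,12)
i=11: min(r-i=1, Z[1]=0)=0; Z[11]=0
i=12: outside box; Z[12]=0
i=13: outside box; Z[13]=1 extend→box=[13,14)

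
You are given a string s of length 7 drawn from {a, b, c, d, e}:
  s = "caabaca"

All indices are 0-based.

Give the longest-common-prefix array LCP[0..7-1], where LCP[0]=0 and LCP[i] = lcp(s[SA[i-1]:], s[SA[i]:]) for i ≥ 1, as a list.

rank | idx | suffix
   0 |   6 | a
   1 |   1 | aabaca
   2 |   2 | abaca
   3 |   4 | aca
   4 |   3 | baca
   5 |   5 | ca
   6 |   0 | caabaca

SA = [6, 1, 2, 4, 3, 5, 0]
i: (SA[i-1],SA[i]) lcp shared
  1: (6,1) 1 'a'
  2: (1,2) 1 'a'
  3: (2,4) 1 'a'
  4: (4,3) 0 ''
  5: (3,5) 0 ''
  6: (5,0) 2 'ca'

[0, 1, 1, 1, 0, 0, 2]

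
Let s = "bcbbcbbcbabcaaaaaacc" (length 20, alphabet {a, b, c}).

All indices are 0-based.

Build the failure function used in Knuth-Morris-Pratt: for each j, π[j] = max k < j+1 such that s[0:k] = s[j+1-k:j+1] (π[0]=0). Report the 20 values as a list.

π[0] = 0
j=1 s[j]='c': π[1]=0 (border '')
j=2 s[j]='b': π[2]=1 (border 'b')
j=3 s[j]='b': k: 1→0; π[3]=1 (border 'b')
j=4 s[j]='c': π[4]=2 (border 'bc')
j=5 s[j]='b': π[5]=3 (border 'bcb')
j=6 s[j]='b': π[6]=4 (border 'bcbb')
j=7 s[j]='c': π[7]=5 (border 'bcbbc')
j=8 s[j]='b': π[8]=6 (border 'bcbbcb')
j=9 s[j]='a': k: 6→3→1→0; π[9]=0 (border '')
j=10 s[j]='b': π[10]=1 (border 'b')
j=11 s[j]='c': π[11]=2 (border 'bc')
j=12 s[j]='a': k: 2→0; π[12]=0 (border '')
j=13 s[j]='a': π[13]=0 (border '')
j=14 s[j]='a': π[14]=0 (border '')
j=15 s[j]='a': π[15]=0 (border '')
j=16 s[j]='a': π[16]=0 (border '')
j=17 s[j]='a': π[17]=0 (border '')
j=18 s[j]='c': π[18]=0 (border '')
j=19 s[j]='c': π[19]=0 (border '')

[0, 0, 1, 1, 2, 3, 4, 5, 6, 0, 1, 2, 0, 0, 0, 0, 0, 0, 0, 0]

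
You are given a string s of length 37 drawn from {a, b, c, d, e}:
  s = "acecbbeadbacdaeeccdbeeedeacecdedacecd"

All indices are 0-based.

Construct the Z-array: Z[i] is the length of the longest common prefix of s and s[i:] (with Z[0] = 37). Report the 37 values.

[37, 0, 0, 0, 0, 0, 0, 1, 0, 0, 2, 0, 0, 1, 0, 0, 0, 0, 0, 0, 0, 0, 0, 0, 0, 4, 0, 0, 0, 0, 0, 0, 4, 0, 0, 0, 0]

Z[0]=37
i=1: i≥r, start 0; Z[1]=0
i=2: i≥r, start 0; Z[2]=0
i=3: i≥r, start 0; Z[3]=0
i=4: i≥r, start 0; Z[4]=0
i=5: i≥r, start 0; Z[5]=0
i=6: i≥r, start 0; Z[6]=0
i=7: i≥r, start 0; Z[7]=1 scan→box=[7,8)
i=8: i≥r, start 0; Z[8]=0
i=9: i≥r, start 0; Z[9]=0
i=10: i≥r, start 0; Z[10]=2 scan→box=[10,12)
i=11: min(r-i=1, Z[1]=0)=0; Z[11]=0
i=12: i≥r, start 0; Z[12]=0
i=13: i≥r, start 0; Z[13]=1 scan→box=[13,14)
i=14: i≥r, start 0; Z[14]=0
i=15: i≥r, start 0; Z[15]=0
i=16: i≥r, start 0; Z[16]=0
i=17: i≥r, start 0; Z[17]=0
i=18: i≥r, start 0; Z[18]=0
i=19: i≥r, start 0; Z[19]=0
i=20: i≥r, start 0; Z[20]=0
i=21: i≥r, start 0; Z[21]=0
i=22: i≥r, start 0; Z[22]=0
i=23: i≥r, start 0; Z[23]=0
i=24: i≥r, start 0; Z[24]=0
i=25: i≥r, start 0; Z[25]=4 scan→box=[25,29)
i=26: min(r-i=3, Z[1]=0)=0; Z[26]=0
i=27: min(r-i=2, Z[2]=0)=0; Z[27]=0
i=28: min(r-i=1, Z[3]=0)=0; Z[28]=0
i=29: i≥r, start 0; Z[29]=0
i=30: i≥r, start 0; Z[30]=0
i=31: i≥r, start 0; Z[31]=0
i=32: i≥r, start 0; Z[32]=4 scan→box=[32,36)
i=33: min(r-i=3, Z[1]=0)=0; Z[33]=0
i=34: min(r-i=2, Z[2]=0)=0; Z[34]=0
i=35: min(r-i=1, Z[3]=0)=0; Z[35]=0
i=36: i≥r, start 0; Z[36]=0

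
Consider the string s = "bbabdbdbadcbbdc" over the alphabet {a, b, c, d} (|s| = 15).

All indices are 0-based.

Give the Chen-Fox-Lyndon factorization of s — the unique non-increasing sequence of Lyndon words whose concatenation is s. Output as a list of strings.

emit factor 1: 'b' (i=0, period=1)
emit factor 2: 'b' (i=1, period=1)
emit factor 3: 'abdbdbadcbbdc' (i=2, period=13)

["b", "b", "abdbdbadcbbdc"]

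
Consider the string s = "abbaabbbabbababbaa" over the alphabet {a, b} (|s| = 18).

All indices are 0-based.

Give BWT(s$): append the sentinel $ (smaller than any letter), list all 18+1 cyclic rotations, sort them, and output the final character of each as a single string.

rank  rotation             last
    0  $abbaabbbabbababbaa  a
    1  a$abbaabbbabbababba  a
    2  aa$abbaabbbabbababb  b
    3  aabbbabbababbaa$abb  b
    4  ababbaa$abbaabbbabb  b
    5  abbaa$abbaabbbabbab  b
    6  abbaabbbabbababbaa$  $
    7  abbababbaa$abbaabbb  b
    8  abbbabbababbaa$abba  a
    9  baa$abbaabbbabbabab  b
   10  baabbbabbababbaa$ab  b
   11  bababbaa$abbaabbbab  b
   12  babbaa$abbaabbbabba  a
   13  babbababbaa$abbaabb  b
   14  bbaa$abbaabbbabbaba  a
   15  bbaabbbabbababbaa$a  a
   16  bbababbaa$abbaabbba  a
   17  bbabbababbaa$abbaab  b
   18  bbbabbababbaa$abbaa  a

aabbbb$babbbabaaaba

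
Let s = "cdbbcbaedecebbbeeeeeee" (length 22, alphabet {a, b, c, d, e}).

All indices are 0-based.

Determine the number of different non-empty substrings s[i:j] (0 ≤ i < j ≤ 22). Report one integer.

219

sorted suffixes:
  #0 SA[0]=6  'aedecebbbeeeeeee'
  #1 SA[1]=5  'baedecebbbeeeeeee'
  #2 SA[2]=12  'bbbeeeeeee'
  #3 SA[3]=2  'bbcbaedecebbbeeeeeee'
  #4 SA[4]=13  'bbeeeeeee'
  #5 SA[5]=3  'bcbaedecebbbeeeeeee'
  #6 SA[6]=14  'beeeeeee'
  #7 SA[7]=4  'cbaedecebbbeeeeeee'
  #8 SA[8]=0  'cdbbcbaedecebbbeeeeeee'
  #9 SA[9]=10  'cebbbeeeeeee'
  #10 SA[10]=1  'dbbcbaedecebbbeeeeeee'
  #11 SA[11]=8  'decebbbeeeeeee'
  #12 SA[12]=21  'e'
  #13 SA[13]=11  'ebbbeeeeeee'
  #14 SA[14]=9  'ecebbbeeeeeee'
  #15 SA[15]=7  'edecebbbeeeeeee'
  #16 SA[16]=20  'ee'
  #17 SA[17]=19  'eee'
  #18 SA[18]=18  'eeee'
  #19 SA[19]=17  'eeeee'
  #20 SA[20]=16  'eeeeee'
  #21 SA[21]=15  'eeeeeee'

SA = [6, 5, 12, 2, 13, 3, 14, 4, 0, 10, 1, 8, 21, 11, 9, 7, 20, 19, 18, 17, 16, 15]
rank  pair      lcp
   1  s[6:],s[5:]  0  ''
   2  s[5:],s[12:]  1  'b'
   3  s[12:],s[2:]  2  'bb'
   4  s[2:],s[13:]  2  'bb'
   5  s[13:],s[3:]  1  'b'
   6  s[3:],s[14:]  1  'b'
   7  s[14:],s[4:]  0  ''
   8  s[4:],s[0:]  1  'c'
   9  s[0:],s[10:]  1  'c'
  10  s[10:],s[1:]  0  ''
  11  s[1:],s[8:]  1  'd'
  12  s[8:],s[21:]  0  ''
  13  s[21:],s[11:]  1  'e'
  14  s[11:],s[9:]  1  'e'
  15  s[9:],s[7:]  1  'e'
  16  s[7:],s[20:]  1  'e'
  17  s[20:],s[19:]  2  'ee'
  18  s[19:],s[18:]  3  'eee'
  19  s[18:],s[17:]  4  'eeee'
  20  s[17:],s[16:]  5  'eeeee'
  21  s[16:],s[15:]  6  'eeeeee'

n(n+1)/2 = 22·23/2 = 253
Σ LCP = 0 + 0 + 1 + 2 + 2 + 1 + 1 + 0 + 1 + 1 + 0 + 1 + 0 + 1 + 1 + 1 + 1 + 2 + 3 + 4 + 5 + 6 = 34
distinct = 253 − 34 = 219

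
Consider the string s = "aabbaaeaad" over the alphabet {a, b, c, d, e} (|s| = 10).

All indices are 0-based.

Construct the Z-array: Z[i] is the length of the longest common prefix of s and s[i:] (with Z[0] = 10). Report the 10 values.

Z[0]=10
i=1: fresh scan; Z[1]=1 scan→box=[1,2)
i=2: fresh scan; Z[2]=0
i=3: fresh scan; Z[3]=0
i=4: fresh scan; Z[4]=2 scan→box=[4,6)
i=5: min(r-i=1, Z[1]=1)=1; Z[5]=1
i=6: fresh scan; Z[6]=0
i=7: fresh scan; Z[7]=2 scan→box=[7,9)
i=8: min(r-i=1, Z[1]=1)=1; Z[8]=1
i=9: fresh scan; Z[9]=0

[10, 1, 0, 0, 2, 1, 0, 2, 1, 0]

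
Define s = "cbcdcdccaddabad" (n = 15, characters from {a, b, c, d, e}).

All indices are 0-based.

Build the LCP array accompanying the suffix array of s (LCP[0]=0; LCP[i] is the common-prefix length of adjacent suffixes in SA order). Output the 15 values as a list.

[0, 1, 2, 0, 1, 0, 1, 1, 1, 3, 0, 1, 1, 2, 1]

rank | idx | suffix
   0 |  11 | abad
   1 |  13 | ad
   2 |   8 | addabad
   3 |  12 | bad
   4 |   1 | bcdcdccaddabad
   5 |   7 | caddabad
   6 |   0 | cbcdcdccaddabad
   7 |   6 | ccaddabad
   8 |   4 | cdccaddabad
   9 |   2 | cdcdccaddabad
  10 |  14 | d
  11 |  10 | dabad
  12 |   5 | dccaddabad
  13 |   3 | dcdccaddabad
  14 |   9 | ddabad

SA = [11, 13, 8, 12, 1, 7, 0, 6, 4, 2, 14, 10, 5, 3, 9]
i: (SA[i-1],SA[i]) lcp shared
  1: (11,13) 1 'a'
  2: (13,8) 2 'ad'
  3: (8,12) 0 ''
  4: (12,1) 1 'b'
  5: (1,7) 0 ''
  6: (7,0) 1 'c'
  7: (0,6) 1 'c'
  8: (6,4) 1 'c'
  9: (4,2) 3 'cdc'
  10: (2,14) 0 ''
  11: (14,10) 1 'd'
  12: (10,5) 1 'd'
  13: (5,3) 2 'dc'
  14: (3,9) 1 'd'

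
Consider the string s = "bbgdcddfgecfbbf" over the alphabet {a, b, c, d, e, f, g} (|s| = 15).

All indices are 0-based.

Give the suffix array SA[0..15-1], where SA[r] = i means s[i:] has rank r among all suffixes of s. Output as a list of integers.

sorted suffixes:
  #0 SA[0]=12  'bbf'
  #1 SA[1]=0  'bbgdcddfgecfbbf'
  #2 SA[2]=13  'bf'
  #3 SA[3]=1  'bgdcddfgecfbbf'
  #4 SA[4]=4  'cddfgecfbbf'
  #5 SA[5]=10  'cfbbf'
  #6 SA[6]=3  'dcddfgecfbbf'
  #7 SA[7]=5  'ddfgecfbbf'
  #8 SA[8]=6  'dfgecfbbf'
  #9 SA[9]=9  'ecfbbf'
  #10 SA[10]=14  'f'
  #11 SA[11]=11  'fbbf'
  #12 SA[12]=7  'fgecfbbf'
  #13 SA[13]=2  'gdcddfgecfbbf'
  #14 SA[14]=8  'gecfbbf'

[12, 0, 13, 1, 4, 10, 3, 5, 6, 9, 14, 11, 7, 2, 8]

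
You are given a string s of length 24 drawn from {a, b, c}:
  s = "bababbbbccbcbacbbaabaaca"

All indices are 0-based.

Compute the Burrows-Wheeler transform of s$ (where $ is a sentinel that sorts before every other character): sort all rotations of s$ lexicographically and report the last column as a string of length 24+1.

acbbabbabba$accabbcbabacb

rank  rotation                   last
    0  $bababbbbccbcbacbbaabaaca  a
    1  a$bababbbbccbcbacbbaabaac  c
    2  aabaaca$bababbbbccbcbacbb  b
    3  aaca$bababbbbccbcbacbbaab  b
    4  abaaca$bababbbbccbcbacbba  a
    5  ababbbbccbcbacbbaabaaca$b  b
    6  abbbbccbcbacbbaabaaca$bab  b
    7  aca$bababbbbccbcbacbbaaba  a
    8  acbbaabaaca$bababbbbccbcb  b
    9  baabaaca$bababbbbccbcbacb  b
   10  baaca$bababbbbccbcbacbbaa  a
   11  bababbbbccbcbacbbaabaaca$  $
   12  babbbbccbcbacbbaabaaca$ba  a
   13  bacbbaabaaca$bababbbbccbc  c
   14  bbaabaaca$bababbbbccbcbac  c
   15  bbbbccbcbacbbaabaaca$baba  a
   16  bbbccbcbacbbaabaaca$babab  b
   17  bbccbcbacbbaabaaca$bababb  b
   18  bcbacbbaabaaca$bababbbbcc  c
   19  bccbcbacbbaabaaca$bababbb  b
   20  ca$bababbbbccbcbacbbaabaa  a
   21  cbacbbaabaaca$bababbbbccb  b
   22  cbbaabaaca$bababbbbccbcba  a
   23  cbcbacbbaabaaca$bababbbbc  c
   24  ccbcbacbbaabaaca$bababbbb  b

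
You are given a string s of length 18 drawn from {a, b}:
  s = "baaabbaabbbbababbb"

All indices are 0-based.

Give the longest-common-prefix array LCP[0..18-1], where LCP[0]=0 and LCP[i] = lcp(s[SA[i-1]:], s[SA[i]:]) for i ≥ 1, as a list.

sorted suffixes:
  #0 SA[0]=1  'aaabbaabbbbababbb'
  #1 SA[1]=2  'aabbaabbbbababbb'
  #2 SA[2]=6  'aabbbbababbb'
  #3 SA[3]=12  'ababbb'
  #4 SA[4]=3  'abbaabbbbababbb'
  #5 SA[5]=14  'abbb'
  #6 SA[6]=7  'abbbbababbb'
  #7 SA[7]=17  'b'
  #8 SA[8]=0  'baaabbaabbbbababbb'
  #9 SA[9]=5  'baabbbbababbb'
  #10 SA[10]=11  'bababbb'
  #11 SA[11]=13  'babbb'
  #12 SA[12]=16  'bb'
  #13 SA[13]=4  'bbaabbbbababbb'
  #14 SA[14]=10  'bbababbb'
  #15 SA[15]=15  'bbb'
  #16 SA[16]=9  'bbbababbb'
  #17 SA[17]=8  'bbbbababbb'

SA = [1, 2, 6, 12, 3, 14, 7, 17, 0, 5, 11, 13, 16, 4, 10, 15, 9, 8]
i: (SA[i-1],SA[i]) lcp shared
  1: (1,2) 2 'aa'
  2: (2,6) 4 'aabb'
  3: (6,12) 1 'a'
  4: (12,3) 2 'ab'
  5: (3,14) 3 'abb'
  6: (14,7) 4 'abbb'
  7: (7,17) 0 ''
  8: (17,0) 1 'b'
  9: (0,5) 3 'baa'
  10: (5,11) 2 'ba'
  11: (11,13) 3 'bab'
  12: (13,16) 1 'b'
  13: (16,4) 2 'bb'
  14: (4,10) 3 'bba'
  15: (10,15) 2 'bb'
  16: (15,9) 3 'bbb'
  17: (9,8) 3 'bbb'

[0, 2, 4, 1, 2, 3, 4, 0, 1, 3, 2, 3, 1, 2, 3, 2, 3, 3]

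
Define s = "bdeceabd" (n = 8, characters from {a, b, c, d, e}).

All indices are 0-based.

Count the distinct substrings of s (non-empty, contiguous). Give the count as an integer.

32

sorted suffixes:
  #0 SA[0]=5  'abd'
  #1 SA[1]=6  'bd'
  #2 SA[2]=0  'bdeceabd'
  #3 SA[3]=3  'ceabd'
  #4 SA[4]=7  'd'
  #5 SA[5]=1  'deceabd'
  #6 SA[6]=4  'eabd'
  #7 SA[7]=2  'eceabd'

SA = [5, 6, 0, 3, 7, 1, 4, 2]
i: (SA[i-1],SA[i]) lcp shared
  1: (5,6) 0 ''
  2: (6,0) 2 'bd'
  3: (0,3) 0 ''
  4: (3,7) 0 ''
  5: (7,1) 1 'd'
  6: (1,4) 0 ''
  7: (4,2) 1 'e'

n(n+1)/2 = 8·9/2 = 36
Σ LCP = 0 + 0 + 2 + 0 + 0 + 1 + 0 + 1 = 4
distinct = 36 − 4 = 32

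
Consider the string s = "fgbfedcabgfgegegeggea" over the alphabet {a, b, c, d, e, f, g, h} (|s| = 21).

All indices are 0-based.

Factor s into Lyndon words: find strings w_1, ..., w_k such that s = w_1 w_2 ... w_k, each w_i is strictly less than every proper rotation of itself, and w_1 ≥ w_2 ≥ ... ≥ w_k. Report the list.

["fg", "bfedc", "abgfgegegegge", "a"]

emit factor 1: 'fg' (i=0, period=2)
emit factor 2: 'bfedc' (i=2, period=5)
emit factor 3: 'abgfgegegegge' (i=7, period=13)
emit factor 4: 'a' (i=20, period=1)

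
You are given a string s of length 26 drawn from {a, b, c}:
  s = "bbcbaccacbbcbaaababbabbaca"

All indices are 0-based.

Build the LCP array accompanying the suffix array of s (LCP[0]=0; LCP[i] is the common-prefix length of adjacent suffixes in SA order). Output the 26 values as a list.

[0, 1, 2, 1, 2, 4, 1, 2, 2, 0, 2, 5, 2, 3, 1, 3, 2, 5, 1, 4, 0, 2, 1, 3, 2, 1]

sorted suffixes:
  #0 SA[0]=25  'a'
  #1 SA[1]=13  'aaababbabbaca'
  #2 SA[2]=14  'aababbabbaca'
  #3 SA[3]=15  'ababbabbaca'
  #4 SA[4]=17  'abbabbaca'
  #5 SA[5]=20  'abbaca'
  #6 SA[6]=23  'aca'
  #7 SA[7]=7  'acbbcbaaababbabbaca'
  #8 SA[8]=4  'accacbbcbaaababbabbaca'
  #9 SA[9]=12  'baaababbabbaca'
  #10 SA[10]=16  'babbabbaca'
  #11 SA[11]=19  'babbaca'
  #12 SA[12]=22  'baca'
  #13 SA[13]=3  'baccacbbcbaaababbabbaca'
  #14 SA[14]=18  'bbabbaca'
  #15 SA[15]=21  'bbaca'
  #16 SA[16]=9  'bbcbaaababbabbaca'
  #17 SA[17]=0  'bbcbaccacbbcbaaababbabbaca'
  #18 SA[18]=10  'bcbaaababbabbaca'
  #19 SA[19]=1  'bcbaccacbbcbaaababbabbaca'
  #20 SA[20]=24  'ca'
  #21 SA[21]=6  'cacbbcbaaababbabbaca'
  #22 SA[22]=11  'cbaaababbabbaca'
  #23 SA[23]=2  'cbaccacbbcbaaababbabbaca'
  #24 SA[24]=8  'cbbcbaaababbabbaca'
  #25 SA[25]=5  'ccacbbcbaaababbabbaca'

SA = [25, 13, 14, 15, 17, 20, 23, 7, 4, 12, 16, 19, 22, 3, 18, 21, 9, 0, 10, 1, 24, 6, 11, 2, 8, 5]
rank  pair      lcp
   1  s[25:],s[13:]  1  'a'
   2  s[13:],s[14:]  2  'aa'
   3  s[14:],s[15:]  1  'a'
   4  s[15:],s[17:]  2  'ab'
   5  s[17:],s[20:]  4  'abba'
   6  s[20:],s[23:]  1  'a'
   7  s[23:],s[7:]  2  'ac'
   8  s[7:],s[4:]  2  'ac'
   9  s[4:],s[12:]  0  ''
  10  s[12:],s[16:]  2  'ba'
  11  s[16:],s[19:]  5  'babba'
  12  s[19:],s[22:]  2  'ba'
  13  s[22:],s[3:]  3  'bac'
  14  s[3:],s[18:]  1  'b'
  15  s[18:],s[21:]  3  'bba'
  16  s[21:],s[9:]  2  'bb'
  17  s[9:],s[0:]  5  'bbcba'
  18  s[0:],s[10:]  1  'b'
  19  s[10:],s[1:]  4  'bcba'
  20  s[1:],s[24:]  0  ''
  21  s[24:],s[6:]  2  'ca'
  22  s[6:],s[11:]  1  'c'
  23  s[11:],s[2:]  3  'cba'
  24  s[2:],s[8:]  2  'cb'
  25  s[8:],s[5:]  1  'c'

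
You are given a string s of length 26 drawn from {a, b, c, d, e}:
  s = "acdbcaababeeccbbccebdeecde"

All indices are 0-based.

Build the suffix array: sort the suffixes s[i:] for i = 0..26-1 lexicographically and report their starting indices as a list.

[5, 6, 8, 0, 7, 14, 3, 15, 19, 9, 4, 13, 12, 16, 1, 23, 17, 2, 24, 20, 25, 18, 11, 22, 10, 21]

rank | idx | suffix
   0 |   5 | aababeeccbbccebdeecde
   1 |   6 | ababeeccbbccebdeecde
   2 |   8 | abeeccbbccebdeecde
   3 |   0 | acdbcaababeeccbbccebdeecde
   4 |   7 | babeeccbbccebdeecde
   5 |  14 | bbccebdeecde
   6 |   3 | bcaababeeccbbccebdeecde
   7 |  15 | bccebdeecde
   8 |  19 | bdeecde
   9 |   9 | beeccbbccebdeecde
  10 |   4 | caababeeccbbccebdeecde
  11 |  13 | cbbccebdeecde
  12 |  12 | ccbbccebdeecde
  13 |  16 | ccebdeecde
  14 |   1 | cdbcaababeeccbbccebdeecde
  15 |  23 | cde
  16 |  17 | cebdeecde
  17 |   2 | dbcaababeeccbbccebdeecde
  18 |  24 | de
  19 |  20 | deecde
  20 |  25 | e
  21 |  18 | ebdeecde
  22 |  11 | eccbbccebdeecde
  23 |  22 | ecde
  24 |  10 | eeccbbccebdeecde
  25 |  21 | eecde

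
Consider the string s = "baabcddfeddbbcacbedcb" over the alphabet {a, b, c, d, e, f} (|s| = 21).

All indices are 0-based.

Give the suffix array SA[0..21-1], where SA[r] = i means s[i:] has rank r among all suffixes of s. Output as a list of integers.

sorted suffixes:
  #0 SA[0]=1  'aabcddfeddbbcacbedcb'
  #1 SA[1]=2  'abcddfeddbbcacbedcb'
  #2 SA[2]=14  'acbedcb'
  #3 SA[3]=20  'b'
  #4 SA[4]=0  'baabcddfeddbbcacbedcb'
  #5 SA[5]=11  'bbcacbedcb'
  #6 SA[6]=12  'bcacbedcb'
  #7 SA[7]=3  'bcddfeddbbcacbedcb'
  #8 SA[8]=16  'bedcb'
  #9 SA[9]=13  'cacbedcb'
  #10 SA[10]=19  'cb'
  #11 SA[11]=15  'cbedcb'
  #12 SA[12]=4  'cddfeddbbcacbedcb'
  #13 SA[13]=10  'dbbcacbedcb'
  #14 SA[14]=18  'dcb'
  #15 SA[15]=9  'ddbbcacbedcb'
  #16 SA[16]=5  'ddfeddbbcacbedcb'
  #17 SA[17]=6  'dfeddbbcacbedcb'
  #18 SA[18]=17  'edcb'
  #19 SA[19]=8  'eddbbcacbedcb'
  #20 SA[20]=7  'feddbbcacbedcb'

[1, 2, 14, 20, 0, 11, 12, 3, 16, 13, 19, 15, 4, 10, 18, 9, 5, 6, 17, 8, 7]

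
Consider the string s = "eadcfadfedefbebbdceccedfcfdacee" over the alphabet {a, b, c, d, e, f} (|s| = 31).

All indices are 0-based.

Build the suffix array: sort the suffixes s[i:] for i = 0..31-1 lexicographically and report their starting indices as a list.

sorted suffixes:
  #0 SA[0]=27  'acee'
  #1 SA[1]=1  'adcfadfedefbebbdceccedfcfdacee'
  #2 SA[2]=5  'adfedefbebbdceccedfcfdacee'
  #3 SA[3]=14  'bbdceccedfcfdacee'
  #4 SA[4]=15  'bdceccedfcfdacee'
  #5 SA[5]=12  'bebbdceccedfcfdacee'
  #6 SA[6]=19  'ccedfcfdacee'
  #7 SA[7]=17  'ceccedfcfdacee'
  #8 SA[8]=20  'cedfcfdacee'
  #9 SA[9]=28  'cee'
  #10 SA[10]=3  'cfadfedefbebbdceccedfcfdacee'
  #11 SA[11]=24  'cfdacee'
  #12 SA[12]=26  'dacee'
  #13 SA[13]=16  'dceccedfcfdacee'
  #14 SA[14]=2  'dcfadfedefbebbdceccedfcfdacee'
  #15 SA[15]=9  'defbebbdceccedfcfdacee'
  #16 SA[16]=22  'dfcfdacee'
  #17 SA[17]=6  'dfedefbebbdceccedfcfdacee'
  #18 SA[18]=30  'e'
  #19 SA[19]=0  'eadcfadfedefbebbdceccedfcfdacee'
  #20 SA[20]=13  'ebbdceccedfcfdacee'
  #21 SA[21]=18  'eccedfcfdacee'
  #22 SA[22]=8  'edefbebbdceccedfcfdacee'
  #23 SA[23]=21  'edfcfdacee'
  #24 SA[24]=29  'ee'
  #25 SA[25]=10  'efbebbdceccedfcfdacee'
  #26 SA[26]=4  'fadfedefbebbdceccedfcfdacee'
  #27 SA[27]=11  'fbebbdceccedfcfdacee'
  #28 SA[28]=23  'fcfdacee'
  #29 SA[29]=25  'fdacee'
  #30 SA[30]=7  'fedefbebbdceccedfcfdacee'

[27, 1, 5, 14, 15, 12, 19, 17, 20, 28, 3, 24, 26, 16, 2, 9, 22, 6, 30, 0, 13, 18, 8, 21, 29, 10, 4, 11, 23, 25, 7]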